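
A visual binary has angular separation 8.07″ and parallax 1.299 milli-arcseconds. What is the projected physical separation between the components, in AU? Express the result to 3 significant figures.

6210 AU

d = 1/p = 1/0.001299″ = 769.82 pc.
At distance d (pc), an angle of θ arcsec spans θ·d AU: s = 8.07 × 769.82 = 6212.4 AU.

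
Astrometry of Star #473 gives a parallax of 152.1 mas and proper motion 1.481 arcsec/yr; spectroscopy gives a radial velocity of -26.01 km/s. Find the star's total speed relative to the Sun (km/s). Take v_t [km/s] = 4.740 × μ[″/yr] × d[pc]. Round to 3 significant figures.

d = 1/p = 1/0.1521″ = 6.5746 pc.
v_t = 4.740 μ d = 4.740 × 1.481 × 6.5746 = 46.153 km/s.
v = √(v_r² + v_t²) = √((-26.01)² + 46.153²) = √2806.62 = 52.978 km/s.

53.0 km/s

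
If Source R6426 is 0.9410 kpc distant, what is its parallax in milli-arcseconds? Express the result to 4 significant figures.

d = 0.9410 kpc = 941 pc.
p = 1/d = 1/941 = 0.0010627 arcsec.
= 0.0010627 × 1000 = 1.0627 mas.

1.063 mas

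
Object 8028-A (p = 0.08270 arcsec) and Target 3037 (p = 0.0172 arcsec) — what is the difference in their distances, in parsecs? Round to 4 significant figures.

46.05 pc

d_A = 1/0.08270″ = 12.092 pc; d_B = 1/0.01720″ = 58.14 pc.
|d_B − d_A| = |58.14 − 12.092| = 46.048 pc.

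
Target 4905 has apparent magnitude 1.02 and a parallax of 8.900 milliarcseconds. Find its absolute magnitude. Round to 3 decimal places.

M = -4.233

d = 1/p = 1/0.008900″ = 112.36 pc.
m − M = 5 log₁₀(112.36) − 5 = 10.2531 − 5 = 5.2531.
M = m − (m − M) = 1.02 − 5.2531 = -4.233.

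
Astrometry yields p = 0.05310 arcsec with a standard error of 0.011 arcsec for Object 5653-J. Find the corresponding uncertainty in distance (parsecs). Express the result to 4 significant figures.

d = 1/p, so σ_d = σ_p / p².
σ_d = 0.0110 / (0.05310)² = 0.0110 / 0.0028196 = 3.9013 pc.

3.901 pc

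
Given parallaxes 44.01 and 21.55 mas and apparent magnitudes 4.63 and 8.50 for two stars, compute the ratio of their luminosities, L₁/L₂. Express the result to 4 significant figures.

L₁/L₂ = 8.468

d₁ = 1/p₁ = 1/0.04401″ = 22.722 pc; d₂ = 1/p₂ = 1/0.02155″ = 46.404 pc.
M₁ = m₁ − 5 log₁₀ d₁ + 5 = 4.63 − 6.7822 + 5 = 2.8478.
M₂ = 8.50 − 8.3328 + 5 = 5.1672.
L₁/L₂ = 10^(0.4(M₂ − M₁)) = 10^(0.4 × 2.3194) = 10^0.92776 = 8.4676.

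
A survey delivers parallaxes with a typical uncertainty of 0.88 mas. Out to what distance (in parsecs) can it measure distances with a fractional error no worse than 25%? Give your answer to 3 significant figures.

284 pc

σ_d/d = σ_p/p, so the condition is σ_p/p ≤ 0.25, i.e. p ≥ σ_p/0.25.
p_min = 0.88/0.25 = 3.52 mas = 0.00352 arcsec.
d_max = 1/p_min = 1/0.00352 = 284.09 pc.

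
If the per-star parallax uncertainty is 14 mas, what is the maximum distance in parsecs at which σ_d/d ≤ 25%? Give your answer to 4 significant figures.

17.86 pc

σ_d/d = σ_p/p, so the condition is σ_p/p ≤ 0.25, i.e. p ≥ σ_p/0.25.
p_min = 14/0.25 = 56 mas = 0.056 arcsec.
d_max = 1/p_min = 1/0.056 = 17.857 pc.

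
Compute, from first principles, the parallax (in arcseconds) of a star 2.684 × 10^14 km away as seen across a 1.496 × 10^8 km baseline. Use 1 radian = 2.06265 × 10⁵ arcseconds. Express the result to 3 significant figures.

θ ≈ B/d = (1.496 × 10^8) / (2.684 × 10^14) = 5.5738 × 10^-7 rad.
In arcseconds: 5.5738 × 10^-7 × 206265 = 0.11497″.

0.115 arcsec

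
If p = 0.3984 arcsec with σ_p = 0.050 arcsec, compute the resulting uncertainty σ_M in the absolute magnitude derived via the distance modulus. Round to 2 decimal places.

M = m − 5 log₁₀ d + 5 = m + 5 log₁₀ p + 5, so ∂M/∂p = 5/(p ln 10).
σ_M = (5/ln 10) · (σ_p/p) = 2.1715 × 0.050/0.3984 = 2.1715 × 0.1255 = 0.27252.

σ_M = 0.27 mag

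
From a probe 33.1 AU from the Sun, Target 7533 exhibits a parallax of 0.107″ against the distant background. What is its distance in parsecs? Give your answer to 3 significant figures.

309 pc

With baseline B (in AU) and parallax p (in arcsec), d = B/p parsecs.
d = 33.1 / 0.107 = 309.35 pc.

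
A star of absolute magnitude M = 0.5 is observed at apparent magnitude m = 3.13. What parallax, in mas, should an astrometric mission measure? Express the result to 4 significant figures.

m − M = 3.13 − 0.5 = 2.63.
d = 10^((m−M)/5 + 1) = 10^1.526 = 33.574 pc.
p = 1/d = 1/33.574 = 0.029785 arcsec = 29.785 mas.

29.79 mas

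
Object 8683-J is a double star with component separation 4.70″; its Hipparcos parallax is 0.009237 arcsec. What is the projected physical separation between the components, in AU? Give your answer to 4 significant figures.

508.8 AU

d = 1/p = 1/0.009237″ = 108.26 pc.
At distance d (pc), an angle of θ arcsec spans θ·d AU: s = 4.70 × 108.26 = 508.82 AU.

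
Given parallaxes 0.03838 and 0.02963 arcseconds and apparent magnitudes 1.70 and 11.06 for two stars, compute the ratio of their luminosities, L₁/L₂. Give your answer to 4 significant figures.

d₁ = 1/p₁ = 1/0.03838″ = 26.055 pc; d₂ = 1/p₂ = 1/0.02963″ = 33.75 pc.
M₁ = m₁ − 5 log₁₀ d₁ + 5 = 1.70 − 7.0795 + 5 = -0.3795.
M₂ = 11.06 − 7.6414 + 5 = 8.4186.
L₁/L₂ = 10^(0.4(M₂ − M₁)) = 10^(0.4 × 8.7981) = 10^3.51924 = 3305.5.

L₁/L₂ = 3306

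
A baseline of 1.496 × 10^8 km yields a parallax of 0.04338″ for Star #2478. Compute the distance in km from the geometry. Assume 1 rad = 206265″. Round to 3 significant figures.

7.11 × 10^14 km

θ = 0.04338″ = 0.04338/206265 = 2.1031 × 10^-7 rad.
d = B/θ = (1.496 × 10^8) / (2.1031 × 10^-7) = 7.1133 × 10^14 km.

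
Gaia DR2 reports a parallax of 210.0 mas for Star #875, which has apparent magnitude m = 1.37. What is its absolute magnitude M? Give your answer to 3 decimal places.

M = 2.981

d = 1/p = 1/0.2100″ = 4.7619 pc.
m − M = 5 log₁₀(4.7619) − 5 = 3.3889 − 5 = -1.6111.
M = m − (m − M) = 1.37 − (-1.6111) = 2.981.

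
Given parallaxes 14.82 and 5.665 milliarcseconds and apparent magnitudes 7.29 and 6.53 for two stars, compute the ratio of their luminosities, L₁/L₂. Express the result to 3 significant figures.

d₁ = 1/p₁ = 1/0.01482″ = 67.476 pc; d₂ = 1/p₂ = 1/0.005665″ = 176.52 pc.
M₁ = m₁ − 5 log₁₀ d₁ + 5 = 7.29 − 9.1457 + 5 = 3.1443.
M₂ = 6.53 − 11.2340 + 5 = 0.2960.
L₁/L₂ = 10^(0.4(M₂ − M₁)) = 10^(0.4 × (-2.8483)) = 10^(-1.13932) = 0.072557.

L₁/L₂ = 0.0726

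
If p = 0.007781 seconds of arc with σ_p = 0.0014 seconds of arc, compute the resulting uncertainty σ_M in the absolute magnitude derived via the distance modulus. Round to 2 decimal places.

σ_M = 0.39 mag

M = m − 5 log₁₀ d + 5 = m + 5 log₁₀ p + 5, so ∂M/∂p = 5/(p ln 10).
σ_M = (5/ln 10) · (σ_p/p) = 2.1715 × 0.0014/0.007781 = 2.1715 × 0.17993 = 0.39072.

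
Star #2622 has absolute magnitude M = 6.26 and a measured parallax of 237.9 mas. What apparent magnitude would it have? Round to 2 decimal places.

d = 1/p = 1/0.2379″ = 4.2034 pc.
m − M = 5 log₁₀ d − 5 = 5 log₁₀(4.2034) − 5 = 3.1180 − 5 = -1.8820.
m = M + (m − M) = 6.26 + (-1.8820) = 4.38.

m = 4.38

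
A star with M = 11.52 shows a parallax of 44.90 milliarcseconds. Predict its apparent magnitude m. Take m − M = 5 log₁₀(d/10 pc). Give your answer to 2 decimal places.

d = 1/p = 1/0.04490″ = 22.272 pc.
m − M = 5 log₁₀ d − 5 = 5 log₁₀(22.272) − 5 = 6.7388 − 5 = 1.7388.
m = M + (m − M) = 11.52 + 1.7388 = 13.26.

m = 13.26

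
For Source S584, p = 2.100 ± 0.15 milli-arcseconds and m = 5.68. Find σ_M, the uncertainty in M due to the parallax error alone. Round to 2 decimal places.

M = m − 5 log₁₀ d + 5 = m + 5 log₁₀ p + 5, so ∂M/∂p = 5/(p ln 10).
σ_M = (5/ln 10) · (σ_p/p) = 2.1715 × 0.15/2.100 = 2.1715 × 0.071429 = 0.15511.

σ_M = 0.16 mag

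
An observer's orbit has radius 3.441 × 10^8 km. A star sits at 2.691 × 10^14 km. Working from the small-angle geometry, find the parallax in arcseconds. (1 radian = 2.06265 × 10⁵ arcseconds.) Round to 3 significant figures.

0.264 arcsec

θ ≈ B/d = (3.441 × 10^8) / (2.691 × 10^14) = 1.2787 × 10^-6 rad.
In arcseconds: 1.2787 × 10^-6 × 206265 = 0.26375″.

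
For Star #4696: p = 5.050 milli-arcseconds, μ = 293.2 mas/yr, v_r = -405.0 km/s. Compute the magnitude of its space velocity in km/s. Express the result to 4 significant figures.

489.7 km/s

d = 1/p = 1/0.005050″ = 198.02 pc.
μ = 293.2 mas/yr = 0.2932 ″/yr.
v_t = 4.740 μ d = 4.740 × 0.2932 × 198.02 = 275.2 km/s.
v = √(v_r² + v_t²) = √((-405.0)² + 275.2²) = √239760 = 489.65 km/s.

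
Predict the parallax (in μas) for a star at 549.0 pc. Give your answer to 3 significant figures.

1820 μas

p = 1/d = 1/549 = 0.0018215 arcsec.
= 0.0018215 × 10⁶ = 1821.5 μas.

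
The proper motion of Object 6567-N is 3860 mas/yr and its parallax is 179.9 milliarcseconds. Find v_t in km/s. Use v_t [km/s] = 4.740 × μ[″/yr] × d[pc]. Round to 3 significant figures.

102 km/s

d = 1/p = 1/0.1799″ = 5.5586 pc.
μ = 3860 mas/yr = 3.86 ″/yr.
v_t = 4.74 × μ × d = 4.74 × 3.86 × 5.5586 = 101.7 km/s.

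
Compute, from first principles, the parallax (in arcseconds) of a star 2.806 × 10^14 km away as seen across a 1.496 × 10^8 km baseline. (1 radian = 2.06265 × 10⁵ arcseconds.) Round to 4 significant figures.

0.1100 arcsec

θ ≈ B/d = (1.496 × 10^8) / (2.806 × 10^14) = 5.3314 × 10^-7 rad.
In arcseconds: 5.3314 × 10^-7 × 206265 = 0.10997″.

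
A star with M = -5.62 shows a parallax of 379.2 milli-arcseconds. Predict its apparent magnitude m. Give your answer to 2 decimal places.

d = 1/p = 1/0.3792″ = 2.6371 pc.
m − M = 5 log₁₀ d − 5 = 5 log₁₀(2.6371) − 5 = 2.1056 − 5 = -2.8944.
m = M + (m − M) = -5.62 + (-2.8944) = -8.51.

m = -8.51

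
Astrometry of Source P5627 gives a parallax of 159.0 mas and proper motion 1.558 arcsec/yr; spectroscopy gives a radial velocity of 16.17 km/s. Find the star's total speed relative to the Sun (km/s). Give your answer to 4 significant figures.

49.18 km/s

d = 1/p = 1/0.1590″ = 6.2893 pc.
v_t = 4.740 μ d = 4.740 × 1.558 × 6.2893 = 46.446 km/s.
v = √(v_r² + v_t²) = √(16.17² + 46.446²) = √2418.7 = 49.18 km/s.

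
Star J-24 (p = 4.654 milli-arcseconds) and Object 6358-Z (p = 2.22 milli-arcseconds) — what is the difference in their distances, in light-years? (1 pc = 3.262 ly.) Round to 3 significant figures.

d_A = 1/0.004654″ = 214.87 pc; d_B = 1/0.002220″ = 450.45 pc.
|d_B − d_A| = |450.45 − 214.87| = 235.58 pc = 235.58 × 3.262 ly = 768.46 ly.

768 ly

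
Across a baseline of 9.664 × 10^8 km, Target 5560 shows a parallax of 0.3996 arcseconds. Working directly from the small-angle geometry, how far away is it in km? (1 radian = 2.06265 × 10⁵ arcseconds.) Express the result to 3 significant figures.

4.99 × 10^14 km

θ = 0.3996″ = 0.3996/206265 = 1.9373 × 10^-6 rad.
d = B/θ = (9.664 × 10^8) / (1.9373 × 10^-6) = 4.9884 × 10^14 km.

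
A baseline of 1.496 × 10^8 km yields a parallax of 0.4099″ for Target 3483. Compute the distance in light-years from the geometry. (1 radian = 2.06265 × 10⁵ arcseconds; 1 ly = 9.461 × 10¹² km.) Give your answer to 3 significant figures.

θ = 0.4099″ = 0.4099/206265 = 1.9872 × 10^-6 rad.
d = B/θ = (1.496 × 10^8) / (1.9872 × 10^-6) = 7.5282 × 10^13 km = (7.5282 × 10^13) / (9.461 × 10^12) ly = 7.9571 ly.

7.96 ly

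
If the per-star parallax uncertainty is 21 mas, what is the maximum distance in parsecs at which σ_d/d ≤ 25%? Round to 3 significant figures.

11.9 pc

σ_d/d = σ_p/p, so the condition is σ_p/p ≤ 0.25, i.e. p ≥ σ_p/0.25.
p_min = 21/0.25 = 84 mas = 0.084 arcsec.
d_max = 1/p_min = 1/0.084 = 11.905 pc.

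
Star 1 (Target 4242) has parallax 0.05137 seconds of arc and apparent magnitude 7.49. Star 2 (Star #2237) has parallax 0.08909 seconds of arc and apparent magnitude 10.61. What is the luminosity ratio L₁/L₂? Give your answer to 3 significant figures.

L₁/L₂ = 53.2

d₁ = 1/p₁ = 1/0.05137″ = 19.467 pc; d₂ = 1/p₂ = 1/0.08909″ = 11.225 pc.
M₁ = m₁ − 5 log₁₀ d₁ + 5 = 7.49 − 6.4465 + 5 = 6.0435.
M₂ = 10.61 − 5.2509 + 5 = 10.3591.
L₁/L₂ = 10^(0.4(M₂ − M₁)) = 10^(0.4 × 4.3156) = 10^1.72624 = 53.24.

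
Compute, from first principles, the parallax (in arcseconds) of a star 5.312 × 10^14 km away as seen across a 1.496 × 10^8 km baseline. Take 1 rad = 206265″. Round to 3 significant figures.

θ ≈ B/d = (1.496 × 10^8) / (5.312 × 10^14) = 2.8163 × 10^-7 rad.
In arcseconds: 2.8163 × 10^-7 × 206265 = 0.05809″.

0.0581 arcsec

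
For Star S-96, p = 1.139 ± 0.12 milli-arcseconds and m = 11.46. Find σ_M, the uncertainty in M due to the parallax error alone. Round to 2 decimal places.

σ_M = 0.23 mag

M = m − 5 log₁₀ d + 5 = m + 5 log₁₀ p + 5, so ∂M/∂p = 5/(p ln 10).
σ_M = (5/ln 10) · (σ_p/p) = 2.1715 × 0.12/1.139 = 2.1715 × 0.10536 = 0.22879.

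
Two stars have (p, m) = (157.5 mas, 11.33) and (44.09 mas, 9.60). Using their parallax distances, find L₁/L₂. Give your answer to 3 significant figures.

d₁ = 1/p₁ = 1/0.1575″ = 6.3492 pc; d₂ = 1/p₂ = 1/0.04409″ = 22.681 pc.
M₁ = m₁ − 5 log₁₀ d₁ + 5 = 11.33 − 4.0136 + 5 = 12.3164.
M₂ = 9.60 − 6.7783 + 5 = 7.8217.
L₁/L₂ = 10^(0.4(M₂ − M₁)) = 10^(0.4 × (-4.4947)) = 10^(-1.79788) = 0.015926.

L₁/L₂ = 0.0159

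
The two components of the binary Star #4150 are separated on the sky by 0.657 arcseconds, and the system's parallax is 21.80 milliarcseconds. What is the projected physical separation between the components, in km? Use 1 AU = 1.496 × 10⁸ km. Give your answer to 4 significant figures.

d = 1/p = 1/0.02180″ = 45.872 pc.
At distance d (pc), an angle of θ arcsec spans θ·d AU: s = 0.657 × 45.872 = 30.138 AU.
= 30.138 × 1.496 × 10⁸ km = 4.5086 × 10^9 km.

4.509 × 10^9 km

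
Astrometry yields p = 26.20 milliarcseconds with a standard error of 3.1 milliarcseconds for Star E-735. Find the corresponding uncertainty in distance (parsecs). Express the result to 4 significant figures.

4.516 pc

d = 1/p, so σ_d = σ_p / p².
σ_d = 0.00310 / (0.02620)² = 0.00310 / 0.00068644 = 4.5161 pc.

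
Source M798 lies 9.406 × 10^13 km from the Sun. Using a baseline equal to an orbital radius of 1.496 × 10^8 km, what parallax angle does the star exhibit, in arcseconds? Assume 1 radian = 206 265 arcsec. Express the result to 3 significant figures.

θ ≈ B/d = (1.496 × 10^8) / (9.406 × 10^13) = 1.5905 × 10^-6 rad.
In arcseconds: 1.5905 × 10^-6 × 206265 = 0.32806″.

0.328 arcsec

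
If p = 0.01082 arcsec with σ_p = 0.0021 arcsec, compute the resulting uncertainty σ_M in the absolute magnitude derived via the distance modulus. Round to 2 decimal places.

σ_M = 0.42 mag

M = m − 5 log₁₀ d + 5 = m + 5 log₁₀ p + 5, so ∂M/∂p = 5/(p ln 10).
σ_M = (5/ln 10) · (σ_p/p) = 2.1715 × 0.0021/0.01082 = 2.1715 × 0.19409 = 0.42147.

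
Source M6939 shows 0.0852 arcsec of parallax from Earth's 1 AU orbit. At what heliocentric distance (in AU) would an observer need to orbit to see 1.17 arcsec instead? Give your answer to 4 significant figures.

13.73 AU

Parallax scales linearly with baseline: p ∝ B, so B = p_target / p_Earth × 1 AU.
B = 1.17 / 0.0852 = 13.732 AU.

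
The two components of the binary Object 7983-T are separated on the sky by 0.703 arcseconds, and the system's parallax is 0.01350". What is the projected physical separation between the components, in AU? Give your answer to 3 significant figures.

52.1 AU

d = 1/p = 1/0.01350″ = 74.074 pc.
At distance d (pc), an angle of θ arcsec spans θ·d AU: s = 0.703 × 74.074 = 52.074 AU.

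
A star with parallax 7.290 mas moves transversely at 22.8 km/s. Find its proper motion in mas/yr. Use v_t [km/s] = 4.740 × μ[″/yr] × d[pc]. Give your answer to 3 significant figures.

d = 1/p = 1/0.007290″ = 137.17 pc.
μ = v_t / (4.74 d) = 22.8 / (4.74 × 137.17) = 22.8 / 650.19 = 0.035067 ″/yr = 35.067 mas/yr.

35.1 mas/yr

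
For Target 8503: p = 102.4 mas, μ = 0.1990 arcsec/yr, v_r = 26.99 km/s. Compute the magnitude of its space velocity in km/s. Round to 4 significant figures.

28.52 km/s

d = 1/p = 1/0.1024″ = 9.7656 pc.
v_t = 4.740 μ d = 4.740 × 0.1990 × 9.7656 = 9.2115 km/s.
v = √(v_r² + v_t²) = √(26.99² + 9.2115²) = √813.312 = 28.519 km/s.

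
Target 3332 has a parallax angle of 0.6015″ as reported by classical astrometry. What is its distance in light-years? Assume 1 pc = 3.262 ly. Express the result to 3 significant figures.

5.42 light years

d = 1/p = 1/0.6015 = 1.6625 pc.
In light-years: 1.6625 × 3.262 = 5.4231 ly.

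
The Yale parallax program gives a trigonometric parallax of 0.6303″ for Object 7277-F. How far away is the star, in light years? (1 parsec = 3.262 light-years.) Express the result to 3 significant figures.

5.18 light years

d = 1/p = 1/0.6303 = 1.5865 pc.
In light-years: 1.5865 × 3.262 = 5.1752 ly.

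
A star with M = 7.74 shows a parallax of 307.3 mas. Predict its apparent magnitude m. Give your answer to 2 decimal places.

d = 1/p = 1/0.3073″ = 3.2541 pc.
m − M = 5 log₁₀ d − 5 = 5 log₁₀(3.2541) − 5 = 2.5622 − 5 = -2.4378.
m = M + (m − M) = 7.74 + (-2.4378) = 5.30.

m = 5.30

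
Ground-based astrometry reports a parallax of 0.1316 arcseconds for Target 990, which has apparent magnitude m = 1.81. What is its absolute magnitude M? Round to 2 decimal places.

d = 1/p = 1/0.1316″ = 7.5988 pc.
m − M = 5 log₁₀(7.5988) − 5 = 4.4037 − 5 = -0.5963.
M = m − (m − M) = 1.81 − (-0.5963) = 2.41.

M = 2.41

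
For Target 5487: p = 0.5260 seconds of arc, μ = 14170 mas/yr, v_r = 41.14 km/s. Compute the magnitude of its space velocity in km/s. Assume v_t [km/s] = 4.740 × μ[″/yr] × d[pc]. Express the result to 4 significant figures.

134.2 km/s

d = 1/p = 1/0.5260″ = 1.9011 pc.
μ = 14170 mas/yr = 14.17 ″/yr.
v_t = 4.740 μ d = 4.740 × 14.17 × 1.9011 = 127.69 km/s.
v = √(v_r² + v_t²) = √(41.14² + 127.69²) = √17997.2 = 134.15 km/s.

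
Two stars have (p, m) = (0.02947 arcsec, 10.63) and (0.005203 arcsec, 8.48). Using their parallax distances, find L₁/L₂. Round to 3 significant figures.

d₁ = 1/p₁ = 1/0.02947″ = 33.933 pc; d₂ = 1/p₂ = 1/0.005203″ = 192.2 pc.
M₁ = m₁ − 5 log₁₀ d₁ + 5 = 10.63 − 7.6531 + 5 = 7.9769.
M₂ = 8.48 − 11.4188 + 5 = 2.0612.
L₁/L₂ = 10^(0.4(M₂ − M₁)) = 10^(0.4 × (-5.9157)) = 10^(-2.36628) = 0.0043025.

L₁/L₂ = 0.00430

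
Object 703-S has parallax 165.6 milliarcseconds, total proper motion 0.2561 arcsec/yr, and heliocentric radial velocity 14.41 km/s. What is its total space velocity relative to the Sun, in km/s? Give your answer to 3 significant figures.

16.2 km/s

d = 1/p = 1/0.1656″ = 6.0386 pc.
v_t = 4.740 μ d = 4.740 × 0.2561 × 6.0386 = 7.3303 km/s.
v = √(v_r² + v_t²) = √(14.41² + 7.3303²) = √261.381 = 16.167 km/s.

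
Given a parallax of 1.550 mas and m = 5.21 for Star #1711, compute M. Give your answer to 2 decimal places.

d = 1/p = 1/0.001550″ = 645.16 pc.
m − M = 5 log₁₀(645.16) − 5 = 14.0483 − 5 = 9.0483.
M = m − (m − M) = 5.21 − 9.0483 = -3.84.

M = -3.84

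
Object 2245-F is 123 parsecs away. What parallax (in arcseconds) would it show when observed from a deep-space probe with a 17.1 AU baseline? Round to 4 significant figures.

p (arcsec) = B (AU) / d (pc).
p = 17.1 / 123 = 0.13902 arcsec.

0.1390 arcsec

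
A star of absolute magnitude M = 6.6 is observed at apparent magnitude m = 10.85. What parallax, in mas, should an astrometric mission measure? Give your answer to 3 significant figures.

m − M = 10.85 − 6.6 = 4.25.
d = 10^((m−M)/5 + 1) = 10^1.850 = 70.795 pc.
p = 1/d = 1/70.795 = 0.014125 arcsec = 14.125 mas.

14.1 mas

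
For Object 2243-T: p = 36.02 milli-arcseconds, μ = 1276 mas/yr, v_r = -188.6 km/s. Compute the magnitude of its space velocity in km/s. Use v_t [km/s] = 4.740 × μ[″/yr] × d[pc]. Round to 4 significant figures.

252.5 km/s

d = 1/p = 1/0.03602″ = 27.762 pc.
μ = 1276 mas/yr = 1.276 ″/yr.
v_t = 4.740 μ d = 4.740 × 1.276 × 27.762 = 167.91 km/s.
v = √(v_r² + v_t²) = √((-188.6)² + 167.91²) = √63763.7 = 252.51 km/s.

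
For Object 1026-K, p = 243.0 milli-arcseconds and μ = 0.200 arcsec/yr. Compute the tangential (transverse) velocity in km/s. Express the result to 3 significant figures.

d = 1/p = 1/0.2430″ = 4.1152 pc.
v_t = 4.74 × μ × d = 4.74 × 0.200 × 4.1152 = 3.9012 km/s.

3.90 km/s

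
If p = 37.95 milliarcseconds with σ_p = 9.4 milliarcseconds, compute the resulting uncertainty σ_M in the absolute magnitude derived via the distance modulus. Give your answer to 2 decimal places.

M = m − 5 log₁₀ d + 5 = m + 5 log₁₀ p + 5, so ∂M/∂p = 5/(p ln 10).
σ_M = (5/ln 10) · (σ_p/p) = 2.1715 × 9.4/37.95 = 2.1715 × 0.24769 = 0.53786.

σ_M = 0.54 mag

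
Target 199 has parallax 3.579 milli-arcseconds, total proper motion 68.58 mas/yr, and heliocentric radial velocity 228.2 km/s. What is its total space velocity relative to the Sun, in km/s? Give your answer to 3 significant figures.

d = 1/p = 1/0.003579″ = 279.41 pc.
μ = 68.58 mas/yr = 0.06858 ″/yr.
v_t = 4.740 μ d = 4.740 × 0.06858 × 279.41 = 90.828 km/s.
v = √(v_r² + v_t²) = √(228.2² + 90.828²) = √60325 = 245.61 km/s.

246 km/s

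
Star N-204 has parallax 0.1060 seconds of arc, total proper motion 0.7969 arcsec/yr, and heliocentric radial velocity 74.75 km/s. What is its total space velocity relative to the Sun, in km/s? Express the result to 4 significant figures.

d = 1/p = 1/0.1060″ = 9.434 pc.
v_t = 4.740 μ d = 4.740 × 0.7969 × 9.434 = 35.635 km/s.
v = √(v_r² + v_t²) = √(74.75² + 35.635²) = √6857.42 = 82.81 km/s.

82.81 km/s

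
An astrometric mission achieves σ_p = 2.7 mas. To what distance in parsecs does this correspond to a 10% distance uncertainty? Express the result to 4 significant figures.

37.04 pc

σ_d/d = σ_p/p, so the condition is σ_p/p ≤ 0.10, i.e. p ≥ σ_p/0.10.
p_min = 2.7/0.10 = 27 mas = 0.027 arcsec.
d_max = 1/p_min = 1/0.027 = 37.037 pc.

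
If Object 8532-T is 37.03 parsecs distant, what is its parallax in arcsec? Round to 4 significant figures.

0.02701 arcsec

p = 1/d = 1/37.03 = 0.027005 arcsec.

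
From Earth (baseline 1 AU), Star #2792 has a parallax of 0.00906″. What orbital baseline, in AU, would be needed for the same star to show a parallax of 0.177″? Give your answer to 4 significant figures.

Parallax scales linearly with baseline: p ∝ B, so B = p_target / p_Earth × 1 AU.
B = 0.177 / 0.00906 = 19.536 AU.

19.54 AU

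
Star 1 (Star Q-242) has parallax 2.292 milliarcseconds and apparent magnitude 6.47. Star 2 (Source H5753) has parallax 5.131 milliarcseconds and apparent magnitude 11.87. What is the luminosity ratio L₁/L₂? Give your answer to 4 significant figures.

d₁ = 1/p₁ = 1/0.002292″ = 436.3 pc; d₂ = 1/p₂ = 1/0.005131″ = 194.89 pc.
M₁ = m₁ − 5 log₁₀ d₁ + 5 = 6.47 − 13.1989 + 5 = -1.7289.
M₂ = 11.87 − 11.4489 + 5 = 5.4211.
L₁/L₂ = 10^(0.4(M₂ − M₁)) = 10^(0.4 × 7.1500) = 10^2.86000 = 724.44.

L₁/L₂ = 724.4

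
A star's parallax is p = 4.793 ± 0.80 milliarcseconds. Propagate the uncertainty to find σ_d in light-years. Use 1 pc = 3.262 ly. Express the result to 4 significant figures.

d = 1/p, so σ_d = σ_p / p².
σ_d = 0.000800 / (0.004793)² = 0.000800 / 0.000022973 = 34.823 pc = 34.823 × 3.262 ly = 113.59 ly.

113.6 ly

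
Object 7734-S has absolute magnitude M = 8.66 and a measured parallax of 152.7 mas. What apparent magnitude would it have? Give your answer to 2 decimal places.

m = 7.74

d = 1/p = 1/0.1527″ = 6.5488 pc.
m − M = 5 log₁₀ d − 5 = 5 log₁₀(6.5488) − 5 = 4.0808 − 5 = -0.9192.
m = M + (m − M) = 8.66 + (-0.9192) = 7.74.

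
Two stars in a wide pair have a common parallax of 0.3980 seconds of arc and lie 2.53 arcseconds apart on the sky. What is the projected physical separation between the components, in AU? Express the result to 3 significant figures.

d = 1/p = 1/0.3980″ = 2.5126 pc.
At distance d (pc), an angle of θ arcsec spans θ·d AU: s = 2.53 × 2.5126 = 6.3569 AU.

6.36 AU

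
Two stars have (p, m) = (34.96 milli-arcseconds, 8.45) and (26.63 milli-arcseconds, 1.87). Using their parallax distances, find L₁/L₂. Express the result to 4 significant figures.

L₁/L₂ = 0.001354

d₁ = 1/p₁ = 1/0.03496″ = 28.604 pc; d₂ = 1/p₂ = 1/0.02663″ = 37.552 pc.
M₁ = m₁ − 5 log₁₀ d₁ + 5 = 8.45 − 7.2821 + 5 = 6.1679.
M₂ = 1.87 − 7.8732 + 5 = -1.0032.
L₁/L₂ = 10^(0.4(M₂ − M₁)) = 10^(0.4 × (-7.1711)) = 10^(-2.86844) = 0.0013538.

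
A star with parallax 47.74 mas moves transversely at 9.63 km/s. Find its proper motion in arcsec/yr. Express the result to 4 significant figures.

0.09699 arcsec/yr

d = 1/p = 1/0.04774″ = 20.947 pc.
μ = v_t / (4.74 d) = 9.63 / (4.74 × 20.947) = 9.63 / 99.289 = 0.09699 ″/yr.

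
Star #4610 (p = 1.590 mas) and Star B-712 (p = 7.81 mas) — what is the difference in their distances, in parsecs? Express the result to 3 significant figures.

d_A = 1/0.001590″ = 628.93 pc; d_B = 1/0.007810″ = 128.04 pc.
|d_B − d_A| = |128.04 − 628.93| = 500.89 pc.

501 pc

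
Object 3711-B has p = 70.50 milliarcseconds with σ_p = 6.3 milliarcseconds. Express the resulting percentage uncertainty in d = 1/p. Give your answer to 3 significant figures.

For d = 1/p, |σ_d/d| = |σ_p/p|.
σ_p/p = 6.3 / 70.50 = 0.089362 = 8.9362%.

8.94%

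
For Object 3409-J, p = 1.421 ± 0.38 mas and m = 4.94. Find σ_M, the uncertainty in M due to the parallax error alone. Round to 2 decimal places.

M = m − 5 log₁₀ d + 5 = m + 5 log₁₀ p + 5, so ∂M/∂p = 5/(p ln 10).
σ_M = (5/ln 10) · (σ_p/p) = 2.1715 × 0.38/1.421 = 2.1715 × 0.26742 = 0.5807.

σ_M = 0.58 mag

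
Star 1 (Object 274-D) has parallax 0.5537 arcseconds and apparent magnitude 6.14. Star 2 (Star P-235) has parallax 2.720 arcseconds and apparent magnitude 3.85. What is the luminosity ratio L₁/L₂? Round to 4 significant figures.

L₁/L₂ = 2.928

d₁ = 1/p₁ = 1/0.5537″ = 1.806 pc; d₂ = 1/p₂ = 1/2.720″ = 0.36765 pc.
M₁ = m₁ − 5 log₁₀ d₁ + 5 = 6.14 − 1.2836 + 5 = 9.8564.
M₂ = 3.85 − (-2.1728) + 5 = 11.0228.
L₁/L₂ = 10^(0.4(M₂ − M₁)) = 10^(0.4 × 1.1664) = 10^0.46656 = 2.9279.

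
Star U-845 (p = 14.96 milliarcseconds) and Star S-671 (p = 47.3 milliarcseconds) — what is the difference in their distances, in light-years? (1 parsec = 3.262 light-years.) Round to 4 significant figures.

d_A = 1/0.01496″ = 66.845 pc; d_B = 1/0.04730″ = 21.142 pc.
|d_B − d_A| = |21.142 − 66.845| = 45.703 pc = 45.703 × 3.262 ly = 149.08 ly.

149.1 ly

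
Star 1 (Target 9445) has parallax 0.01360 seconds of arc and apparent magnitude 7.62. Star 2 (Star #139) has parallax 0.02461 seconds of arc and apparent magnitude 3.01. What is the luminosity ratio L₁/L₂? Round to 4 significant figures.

L₁/L₂ = 0.04690

d₁ = 1/p₁ = 1/0.01360″ = 73.529 pc; d₂ = 1/p₂ = 1/0.02461″ = 40.634 pc.
M₁ = m₁ − 5 log₁₀ d₁ + 5 = 7.62 − 9.3323 + 5 = 3.2877.
M₂ = 3.01 − 8.0444 + 5 = -0.0344.
L₁/L₂ = 10^(0.4(M₂ − M₁)) = 10^(0.4 × (-3.3221)) = 10^(-1.32884) = 0.046899.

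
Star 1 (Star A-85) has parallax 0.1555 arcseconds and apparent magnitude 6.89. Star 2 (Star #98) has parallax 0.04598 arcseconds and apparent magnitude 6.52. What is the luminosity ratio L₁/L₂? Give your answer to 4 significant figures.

d₁ = 1/p₁ = 1/0.1555″ = 6.4309 pc; d₂ = 1/p₂ = 1/0.04598″ = 21.749 pc.
M₁ = m₁ − 5 log₁₀ d₁ + 5 = 6.89 − 4.0414 + 5 = 7.8486.
M₂ = 6.52 − 6.6872 + 5 = 4.8328.
L₁/L₂ = 10^(0.4(M₂ − M₁)) = 10^(0.4 × (-3.0158)) = 10^(-1.20632) = 0.062184.

L₁/L₂ = 0.06218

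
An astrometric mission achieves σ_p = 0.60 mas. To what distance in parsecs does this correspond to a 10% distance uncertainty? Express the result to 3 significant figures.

167 pc

σ_d/d = σ_p/p, so the condition is σ_p/p ≤ 0.10, i.e. p ≥ σ_p/0.10.
p_min = 0.60/0.10 = 6 mas = 0.006 arcsec.
d_max = 1/p_min = 1/0.006 = 166.67 pc.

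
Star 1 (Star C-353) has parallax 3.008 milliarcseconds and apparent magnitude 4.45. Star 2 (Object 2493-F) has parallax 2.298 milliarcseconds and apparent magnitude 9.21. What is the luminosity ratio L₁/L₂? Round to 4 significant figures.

L₁/L₂ = 46.79

d₁ = 1/p₁ = 1/0.003008″ = 332.45 pc; d₂ = 1/p₂ = 1/0.002298″ = 435.16 pc.
M₁ = m₁ − 5 log₁₀ d₁ + 5 = 4.45 − 12.6086 + 5 = -3.1586.
M₂ = 9.21 − 13.1932 + 5 = 1.0168.
L₁/L₂ = 10^(0.4(M₂ − M₁)) = 10^(0.4 × 4.1754) = 10^1.67016 = 46.791.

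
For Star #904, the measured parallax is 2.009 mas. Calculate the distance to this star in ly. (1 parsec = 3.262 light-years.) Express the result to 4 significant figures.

1624 ly

p = 2.009 mas = 0.002009 arcsec.
d = 1/p = 1/0.002009 = 497.76 pc.
In light-years: 497.76 × 3.262 = 1623.7 ly.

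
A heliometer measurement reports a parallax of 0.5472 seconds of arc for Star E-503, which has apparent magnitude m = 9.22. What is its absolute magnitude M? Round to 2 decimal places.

d = 1/p = 1/0.5472″ = 1.8275 pc.
m − M = 5 log₁₀(1.8275) − 5 = 1.3093 − 5 = -3.6907.
M = m − (m − M) = 9.22 − (-3.6907) = 12.91.

M = 12.91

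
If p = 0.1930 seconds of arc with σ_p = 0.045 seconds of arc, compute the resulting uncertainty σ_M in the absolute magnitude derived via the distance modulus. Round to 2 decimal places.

σ_M = 0.51 mag

M = m − 5 log₁₀ d + 5 = m + 5 log₁₀ p + 5, so ∂M/∂p = 5/(p ln 10).
σ_M = (5/ln 10) · (σ_p/p) = 2.1715 × 0.045/0.1930 = 2.1715 × 0.23316 = 0.50631.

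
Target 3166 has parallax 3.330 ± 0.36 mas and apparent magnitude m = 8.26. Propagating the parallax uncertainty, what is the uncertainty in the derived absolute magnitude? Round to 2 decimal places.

M = m − 5 log₁₀ d + 5 = m + 5 log₁₀ p + 5, so ∂M/∂p = 5/(p ln 10).
σ_M = (5/ln 10) · (σ_p/p) = 2.1715 × 0.36/3.330 = 2.1715 × 0.10811 = 0.23476.

σ_M = 0.23 mag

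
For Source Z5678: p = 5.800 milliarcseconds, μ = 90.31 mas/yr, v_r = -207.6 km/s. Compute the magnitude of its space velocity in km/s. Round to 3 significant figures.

220 km/s

d = 1/p = 1/0.005800″ = 172.41 pc.
μ = 90.31 mas/yr = 0.09031 ″/yr.
v_t = 4.740 μ d = 4.740 × 0.09031 × 172.41 = 73.803 km/s.
v = √(v_r² + v_t²) = √((-207.6)² + 73.803²) = √48544.6 = 220.33 km/s.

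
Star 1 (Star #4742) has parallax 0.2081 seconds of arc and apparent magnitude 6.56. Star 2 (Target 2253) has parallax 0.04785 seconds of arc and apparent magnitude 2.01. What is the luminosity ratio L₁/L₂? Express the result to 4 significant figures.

L₁/L₂ = 0.0008002

d₁ = 1/p₁ = 1/0.2081″ = 4.8054 pc; d₂ = 1/p₂ = 1/0.04785″ = 20.899 pc.
M₁ = m₁ − 5 log₁₀ d₁ + 5 = 6.56 − 3.4086 + 5 = 8.1514.
M₂ = 2.01 − 6.6006 + 5 = 0.4094.
L₁/L₂ = 10^(0.4(M₂ − M₁)) = 10^(0.4 × (-7.7420)) = 10^(-3.09680) = 0.0008002.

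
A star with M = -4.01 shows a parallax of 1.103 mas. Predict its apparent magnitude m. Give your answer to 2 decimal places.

d = 1/p = 1/0.001103″ = 906.62 pc.
m − M = 5 log₁₀ d − 5 = 5 log₁₀(906.62) − 5 = 14.7871 − 5 = 9.7871.
m = M + (m − M) = -4.01 + 9.7871 = 5.78.

m = 5.78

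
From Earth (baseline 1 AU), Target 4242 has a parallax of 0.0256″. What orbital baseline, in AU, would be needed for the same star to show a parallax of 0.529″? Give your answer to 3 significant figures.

20.7 AU

Parallax scales linearly with baseline: p ∝ B, so B = p_target / p_Earth × 1 AU.
B = 0.529 / 0.0256 = 20.664 AU.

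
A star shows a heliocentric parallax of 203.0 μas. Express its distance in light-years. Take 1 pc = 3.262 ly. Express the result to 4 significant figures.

p = 203.0 μas = 0.0002030 arcsec.
d = 1/p = 1/0.0002030 = 4926.1 pc.
In light-years: 4926.1 × 3.262 = 16069 ly.

16070 light years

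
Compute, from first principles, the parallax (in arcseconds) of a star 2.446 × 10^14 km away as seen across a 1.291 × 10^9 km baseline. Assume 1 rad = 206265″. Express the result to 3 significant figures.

1.09 arcsec

θ ≈ B/d = (1.291 × 10^9) / (2.446 × 10^14) = 5.2780 × 10^-6 rad.
In arcseconds: 5.2780 × 10^-6 × 206265 = 1.0887″.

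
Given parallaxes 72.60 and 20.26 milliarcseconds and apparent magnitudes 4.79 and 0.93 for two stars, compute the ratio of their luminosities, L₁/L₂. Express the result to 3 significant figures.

L₁/L₂ = 0.00223

d₁ = 1/p₁ = 1/0.07260″ = 13.774 pc; d₂ = 1/p₂ = 1/0.02026″ = 49.358 pc.
M₁ = m₁ − 5 log₁₀ d₁ + 5 = 4.79 − 5.6953 + 5 = 4.0947.
M₂ = 0.93 − 8.4668 + 5 = -2.5368.
L₁/L₂ = 10^(0.4(M₂ − M₁)) = 10^(0.4 × (-6.6315)) = 10^(-2.65260) = 0.0022254.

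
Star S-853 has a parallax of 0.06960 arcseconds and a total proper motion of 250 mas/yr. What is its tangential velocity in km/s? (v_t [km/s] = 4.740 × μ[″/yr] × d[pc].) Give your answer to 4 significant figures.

17.03 km/s

d = 1/p = 1/0.06960″ = 14.368 pc.
μ = 250 mas/yr = 0.250 ″/yr.
v_t = 4.74 × μ × d = 4.74 × 0.250 × 14.368 = 17.026 km/s.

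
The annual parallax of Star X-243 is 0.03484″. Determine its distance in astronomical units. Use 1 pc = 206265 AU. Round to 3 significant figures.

d = 1/p = 1/0.03484 = 28.703 pc.
In AU: 28.703 × 206265 = 5.9204 × 10^6 AU.

5.92 × 10^6 AU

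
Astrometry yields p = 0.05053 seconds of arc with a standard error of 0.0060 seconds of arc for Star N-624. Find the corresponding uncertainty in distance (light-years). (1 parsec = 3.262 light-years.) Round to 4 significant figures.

7.665 ly

d = 1/p, so σ_d = σ_p / p².
σ_d = 0.00600 / (0.05053)² = 0.00600 / 0.0025533 = 2.3499 pc = 2.3499 × 3.262 ly = 7.6654 ly.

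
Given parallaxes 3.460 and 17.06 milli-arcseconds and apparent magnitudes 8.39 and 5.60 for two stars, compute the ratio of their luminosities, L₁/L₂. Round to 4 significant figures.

L₁/L₂ = 1.861

d₁ = 1/p₁ = 1/0.003460″ = 289.02 pc; d₂ = 1/p₂ = 1/0.01706″ = 58.617 pc.
M₁ = m₁ − 5 log₁₀ d₁ + 5 = 8.39 − 12.3046 + 5 = 1.0854.
M₂ = 5.60 − 8.8401 + 5 = 1.7599.
L₁/L₂ = 10^(0.4(M₂ − M₁)) = 10^(0.4 × 0.6745) = 10^0.26980 = 1.8612.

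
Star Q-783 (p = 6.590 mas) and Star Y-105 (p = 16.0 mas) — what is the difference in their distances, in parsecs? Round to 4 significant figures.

89.25 pc

d_A = 1/0.006590″ = 151.75 pc; d_B = 1/0.01600″ = 62.5 pc.
|d_B − d_A| = |62.5 − 151.75| = 89.25 pc.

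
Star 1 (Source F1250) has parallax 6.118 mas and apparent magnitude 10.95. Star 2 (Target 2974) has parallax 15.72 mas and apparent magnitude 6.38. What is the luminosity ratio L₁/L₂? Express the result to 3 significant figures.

d₁ = 1/p₁ = 1/0.006118″ = 163.45 pc; d₂ = 1/p₂ = 1/0.01572″ = 63.613 pc.
M₁ = m₁ − 5 log₁₀ d₁ + 5 = 10.95 − 11.0669 + 5 = 4.8831.
M₂ = 6.38 − 9.0177 + 5 = 2.3623.
L₁/L₂ = 10^(0.4(M₂ − M₁)) = 10^(0.4 × (-2.5208)) = 10^(-1.00832) = 0.098102.

L₁/L₂ = 0.0981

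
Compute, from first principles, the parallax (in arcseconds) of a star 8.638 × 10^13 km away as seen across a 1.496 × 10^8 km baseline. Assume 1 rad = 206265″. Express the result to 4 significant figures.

θ ≈ B/d = (1.496 × 10^8) / (8.638 × 10^13) = 1.7319 × 10^-6 rad.
In arcseconds: 1.7319 × 10^-6 × 206265 = 0.35723″.

0.3572 arcsec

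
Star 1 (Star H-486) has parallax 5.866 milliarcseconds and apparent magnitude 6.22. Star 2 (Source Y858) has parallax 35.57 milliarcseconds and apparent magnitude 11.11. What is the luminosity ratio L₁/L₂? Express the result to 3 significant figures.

d₁ = 1/p₁ = 1/0.005866″ = 170.47 pc; d₂ = 1/p₂ = 1/0.03557″ = 28.114 pc.
M₁ = m₁ − 5 log₁₀ d₁ + 5 = 6.22 − 11.1582 + 5 = 0.0618.
M₂ = 11.11 − 7.2446 + 5 = 8.8654.
L₁/L₂ = 10^(0.4(M₂ − M₁)) = 10^(0.4 × 8.8036) = 10^3.52144 = 3322.3.

L₁/L₂ = 3320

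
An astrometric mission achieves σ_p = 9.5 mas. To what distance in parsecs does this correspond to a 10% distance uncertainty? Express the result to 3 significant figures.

σ_d/d = σ_p/p, so the condition is σ_p/p ≤ 0.10, i.e. p ≥ σ_p/0.10.
p_min = 9.5/0.10 = 95 mas = 0.095 arcsec.
d_max = 1/p_min = 1/0.095 = 10.526 pc.

10.5 pc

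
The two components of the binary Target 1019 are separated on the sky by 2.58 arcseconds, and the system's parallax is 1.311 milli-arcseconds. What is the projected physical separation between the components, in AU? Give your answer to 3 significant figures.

d = 1/p = 1/0.001311″ = 762.78 pc.
At distance d (pc), an angle of θ arcsec spans θ·d AU: s = 2.58 × 762.78 = 1968 AU.

1970 AU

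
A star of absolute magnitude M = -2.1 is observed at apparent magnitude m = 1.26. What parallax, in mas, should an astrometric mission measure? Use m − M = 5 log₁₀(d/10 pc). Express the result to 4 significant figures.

m − M = 1.26 − (-2.1) = 3.36.
d = 10^((m−M)/5 + 1) = 10^1.672 = 46.989 pc.
p = 1/d = 1/46.989 = 0.021282 arcsec = 21.282 mas.

21.28 mas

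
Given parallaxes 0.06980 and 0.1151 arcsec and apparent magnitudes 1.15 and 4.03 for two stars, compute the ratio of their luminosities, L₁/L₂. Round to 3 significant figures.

d₁ = 1/p₁ = 1/0.06980″ = 14.327 pc; d₂ = 1/p₂ = 1/0.1151″ = 8.6881 pc.
M₁ = m₁ − 5 log₁₀ d₁ + 5 = 1.15 − 5.7808 + 5 = 0.3692.
M₂ = 4.03 − 4.6946 + 5 = 4.3354.
L₁/L₂ = 10^(0.4(M₂ − M₁)) = 10^(0.4 × 3.9662) = 10^1.58648 = 38.59.

L₁/L₂ = 38.6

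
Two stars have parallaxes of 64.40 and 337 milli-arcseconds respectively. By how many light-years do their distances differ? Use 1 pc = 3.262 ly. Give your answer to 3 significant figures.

41.0 ly

d_A = 1/0.06440″ = 15.528 pc; d_B = 1/0.3370″ = 2.9674 pc.
|d_B − d_A| = |2.9674 − 15.528| = 12.561 pc = 12.561 × 3.262 ly = 40.974 ly.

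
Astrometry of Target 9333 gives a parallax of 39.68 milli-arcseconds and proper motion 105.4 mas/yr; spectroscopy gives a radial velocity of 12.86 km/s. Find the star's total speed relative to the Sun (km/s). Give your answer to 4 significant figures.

d = 1/p = 1/0.03968″ = 25.202 pc.
μ = 105.4 mas/yr = 0.1054 ″/yr.
v_t = 4.740 μ d = 4.740 × 0.1054 × 25.202 = 12.591 km/s.
v = √(v_r² + v_t²) = √(12.86² + 12.591²) = √323.913 = 17.998 km/s.

18.00 km/s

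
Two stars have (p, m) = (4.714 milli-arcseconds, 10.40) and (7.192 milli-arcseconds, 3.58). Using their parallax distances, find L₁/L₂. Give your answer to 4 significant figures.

L₁/L₂ = 0.004354

d₁ = 1/p₁ = 1/0.004714″ = 212.13 pc; d₂ = 1/p₂ = 1/0.007192″ = 139.04 pc.
M₁ = m₁ − 5 log₁₀ d₁ + 5 = 10.40 − 11.6330 + 5 = 3.7670.
M₂ = 3.58 − 10.7157 + 5 = -2.1357.
L₁/L₂ = 10^(0.4(M₂ − M₁)) = 10^(0.4 × (-5.9027)) = 10^(-2.36108) = 0.0043543.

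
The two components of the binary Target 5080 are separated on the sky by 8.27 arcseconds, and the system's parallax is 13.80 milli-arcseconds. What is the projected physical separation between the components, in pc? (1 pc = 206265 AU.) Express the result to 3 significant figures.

d = 1/p = 1/0.01380″ = 72.464 pc.
At distance d (pc), an angle of θ arcsec spans θ·d AU: s = 8.27 × 72.464 = 599.28 AU.
= 599.28 / 206265 = 0.0029054 pc.

0.00291 pc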